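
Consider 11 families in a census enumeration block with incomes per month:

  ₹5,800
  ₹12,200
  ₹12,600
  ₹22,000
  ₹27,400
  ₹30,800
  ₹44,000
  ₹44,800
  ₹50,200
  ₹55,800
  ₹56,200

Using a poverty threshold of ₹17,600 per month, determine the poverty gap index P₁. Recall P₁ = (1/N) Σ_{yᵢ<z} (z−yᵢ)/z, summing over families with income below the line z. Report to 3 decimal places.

Incomes under z: ₹5,800, ₹12,200, ₹12,600 (q = 3 of N = 11).
Shortfall ratios: (17600−5800)/17600 = 0.6705; (17600−12200)/17600 = 0.3068; (17600−12600)/17600 = 0.2841.
Sum of shortfalls = 1.261364; P₁ averages over all N: 1.261364 / 11 = 0.115.

0.115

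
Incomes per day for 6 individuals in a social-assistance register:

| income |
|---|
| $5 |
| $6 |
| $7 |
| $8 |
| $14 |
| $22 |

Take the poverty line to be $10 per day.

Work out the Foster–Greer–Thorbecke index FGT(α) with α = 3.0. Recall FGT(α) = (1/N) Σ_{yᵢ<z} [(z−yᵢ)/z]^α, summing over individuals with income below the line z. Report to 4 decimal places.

Incomes under z: $5, $6, $7, $8 (q = 4 of N = 6).
Relative gaps: (10−5)/10 = 0.5000; (10−6)/10 = 0.4000; (10−7)/10 = 0.3000; (10−8)/10 = 0.2000.
Raised to α = 3.0: 0.12500; 0.06400; 0.02700; 0.00800.
Sum = 0.224000; FGT(3.0) = 0.224000 / 6 = 0.0373.

0.0373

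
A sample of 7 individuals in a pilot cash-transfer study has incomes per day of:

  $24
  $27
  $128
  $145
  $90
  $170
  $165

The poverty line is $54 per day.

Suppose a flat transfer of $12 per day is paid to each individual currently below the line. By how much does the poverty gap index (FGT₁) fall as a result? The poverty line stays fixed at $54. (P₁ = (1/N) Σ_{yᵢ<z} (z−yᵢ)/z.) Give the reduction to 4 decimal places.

Before: below the line — $24, $27; poverty gap index (FGT₁) = 0.150794.
After the $12 transfer: below the line — $36, $39; poverty gap index (FGT₁) = 0.087302.
Reduction = 0.150794 − 0.087302 = 0.0635.

0.0635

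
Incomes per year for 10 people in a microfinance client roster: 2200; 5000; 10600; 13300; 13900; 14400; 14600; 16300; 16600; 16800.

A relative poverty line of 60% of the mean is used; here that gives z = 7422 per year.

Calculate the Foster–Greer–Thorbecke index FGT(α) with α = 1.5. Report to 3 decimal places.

0.078

Incomes under z: 2200, 5000 (q = 2 of N = 10).
Gap ratios (z−y)/z: (7422−2200)/7422 = 0.7036; (7422−5000)/7422 = 0.3263.
Raised to α = 1.5: 0.59017; 0.18641.
Sum = 0.776580; FGT(1.5) = 0.776580 / 10 = 0.078.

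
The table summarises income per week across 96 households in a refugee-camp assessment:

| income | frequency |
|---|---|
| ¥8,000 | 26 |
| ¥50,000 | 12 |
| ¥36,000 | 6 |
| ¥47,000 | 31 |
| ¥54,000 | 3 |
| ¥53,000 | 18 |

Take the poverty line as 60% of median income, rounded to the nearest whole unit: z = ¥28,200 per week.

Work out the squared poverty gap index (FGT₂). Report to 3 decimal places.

0.139

Below the line: 26×¥8,000 (q = 26 of N = 96).
Normalized shortfalls: (28200−8000)/28200 = 0.7163 (×26).
Squared: 0.5131 (×26).
Sum = 13.340677; P₂ = 13.340677 / 96 = 0.139.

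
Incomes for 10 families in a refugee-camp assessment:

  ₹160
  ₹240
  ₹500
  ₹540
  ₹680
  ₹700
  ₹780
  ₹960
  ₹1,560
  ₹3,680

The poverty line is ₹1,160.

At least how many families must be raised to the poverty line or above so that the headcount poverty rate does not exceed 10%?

Currently q = 8 of N = 10 are below the line (H = 0.800).
A headcount ratio of at most 10% allows at most ⌊0.10 × 10⌋ = 1 poor families.
So at least 8 − 1 = 7 must be lifted.

7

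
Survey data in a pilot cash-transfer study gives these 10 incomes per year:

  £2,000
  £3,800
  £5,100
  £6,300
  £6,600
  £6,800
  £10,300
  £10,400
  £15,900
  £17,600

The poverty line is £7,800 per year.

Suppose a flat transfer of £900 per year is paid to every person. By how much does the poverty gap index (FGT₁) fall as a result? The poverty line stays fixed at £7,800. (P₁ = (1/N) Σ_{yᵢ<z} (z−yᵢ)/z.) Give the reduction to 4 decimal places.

Before: below the line — £2,000, £3,800, £5,100, £6,300, £6,600, £6,800; poverty gap index (FGT₁) = 0.207692.
After the £900 transfer: below the line — £2,900, £4,700, £6,000, £7,200, £7,500, £7,700; poverty gap index (FGT₁) = 0.138462.
Reduction = 0.207692 − 0.138462 = 0.0692.

0.0692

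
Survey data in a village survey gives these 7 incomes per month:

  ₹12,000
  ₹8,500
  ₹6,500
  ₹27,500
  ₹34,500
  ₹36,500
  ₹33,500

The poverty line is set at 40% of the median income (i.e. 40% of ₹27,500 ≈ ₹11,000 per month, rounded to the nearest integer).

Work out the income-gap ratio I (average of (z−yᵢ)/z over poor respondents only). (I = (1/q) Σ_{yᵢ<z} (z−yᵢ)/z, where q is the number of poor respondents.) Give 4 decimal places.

Below z: ₹6,500, ₹8,500 (q = 2 of N = 7).
Relative gaps: 0.4091, 0.2273; sum = 0.636364.
The income-gap ratio divides by q (the poor only): 0.636364 / 2 = 0.3182.

0.3182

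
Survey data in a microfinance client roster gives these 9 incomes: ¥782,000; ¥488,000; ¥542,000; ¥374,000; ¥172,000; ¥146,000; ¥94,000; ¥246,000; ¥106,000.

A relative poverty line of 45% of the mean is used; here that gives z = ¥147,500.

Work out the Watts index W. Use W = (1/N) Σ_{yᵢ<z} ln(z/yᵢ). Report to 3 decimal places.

Incomes under z: ¥94,000, ¥106,000, ¥146,000 (q = 3 of N = 9).
Log shortfalls: ln(147500/94000) = 0.4505; ln(147500/106000) = 0.3304; ln(147500/146000) = 0.0102.
W = 0.791144 / 9 = 0.088.

0.088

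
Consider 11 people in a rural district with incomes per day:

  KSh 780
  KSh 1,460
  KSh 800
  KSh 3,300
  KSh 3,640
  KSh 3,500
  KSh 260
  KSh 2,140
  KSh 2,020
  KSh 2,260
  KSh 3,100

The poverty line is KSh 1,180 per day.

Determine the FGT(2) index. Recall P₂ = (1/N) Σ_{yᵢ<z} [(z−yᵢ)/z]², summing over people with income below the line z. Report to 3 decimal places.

0.075

Incomes under z: KSh 260, KSh 780, KSh 800 (q = 3 of N = 11).
Gap ratios (z−y)/z: (1180−260)/1180 = 0.7797; (1180−780)/1180 = 0.3390; (1180−800)/1180 = 0.3220.
Squared: 0.6079; 0.1149; 0.1037.
Sum = 0.826487; P₂ = 0.826487 / 11 = 0.075.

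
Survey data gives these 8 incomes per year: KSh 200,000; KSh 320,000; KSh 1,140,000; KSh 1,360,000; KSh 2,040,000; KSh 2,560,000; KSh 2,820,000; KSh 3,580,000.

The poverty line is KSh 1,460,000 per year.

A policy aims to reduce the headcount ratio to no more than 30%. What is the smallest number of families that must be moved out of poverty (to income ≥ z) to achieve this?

2

Currently q = 4 of N = 8 are below the line (H = 0.500).
A headcount ratio of at most 30% allows at most ⌊0.30 × 8⌋ = 2 poor families.
So at least 4 − 2 = 2 must be lifted.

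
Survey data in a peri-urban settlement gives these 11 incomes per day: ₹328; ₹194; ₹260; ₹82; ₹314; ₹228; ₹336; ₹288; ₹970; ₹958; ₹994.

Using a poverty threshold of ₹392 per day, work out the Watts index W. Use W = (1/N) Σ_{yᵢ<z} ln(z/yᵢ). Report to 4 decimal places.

0.3712

Poor units: ₹82, ₹194, ₹228, ₹260, ₹288, ₹314, ₹328, ₹336 (q = 8 of N = 11).
Log shortfalls: ln(392/82) = 1.5645; ln(392/194) = 0.7034; ln(392/228) = 0.5419; ln(392/260) = 0.4106; ln(392/288) = 0.3083; ln(392/314) = 0.2219; ln(392/328) = 0.1782; ln(392/336) = 0.1542.
W = 4.083012 / 11 = 0.3712.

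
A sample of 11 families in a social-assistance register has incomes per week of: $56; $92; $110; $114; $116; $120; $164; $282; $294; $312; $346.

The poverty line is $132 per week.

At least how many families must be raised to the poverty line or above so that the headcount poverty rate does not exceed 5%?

Currently q = 6 of N = 11 are below the line (H = 0.545).
A headcount ratio of at most 5% allows at most ⌊0.05 × 11⌋ = 0 poor families.
So at least 6 − 0 = 6 must be lifted.

6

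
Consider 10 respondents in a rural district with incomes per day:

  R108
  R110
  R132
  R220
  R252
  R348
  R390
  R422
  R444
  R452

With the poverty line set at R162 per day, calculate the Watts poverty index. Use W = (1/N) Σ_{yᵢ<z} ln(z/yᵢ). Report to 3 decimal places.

0.100

Poor units: R108, R110, R132 (q = 3 of N = 10).
Log shortfalls: ln(162/108) = 0.4055; ln(162/110) = 0.3871; ln(162/132) = 0.2048.
W = 0.997375 / 10 = 0.100.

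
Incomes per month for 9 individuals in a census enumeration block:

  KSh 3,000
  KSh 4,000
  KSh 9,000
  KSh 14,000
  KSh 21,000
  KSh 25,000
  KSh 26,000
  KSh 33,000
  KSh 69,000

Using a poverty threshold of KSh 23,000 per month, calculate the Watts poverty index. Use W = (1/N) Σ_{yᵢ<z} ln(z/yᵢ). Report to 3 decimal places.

Incomes under z: KSh 3,000, KSh 4,000, KSh 9,000, KSh 14,000, KSh 21,000 (q = 5 of N = 9).
Log shortfalls: ln(23000/3000) = 2.0369; ln(23000/4000) = 1.7492; ln(23000/9000) = 0.9383; ln(23000/14000) = 0.4964; ln(23000/21000) = 0.0910.
W = 5.311760 / 9 = 0.590.

0.590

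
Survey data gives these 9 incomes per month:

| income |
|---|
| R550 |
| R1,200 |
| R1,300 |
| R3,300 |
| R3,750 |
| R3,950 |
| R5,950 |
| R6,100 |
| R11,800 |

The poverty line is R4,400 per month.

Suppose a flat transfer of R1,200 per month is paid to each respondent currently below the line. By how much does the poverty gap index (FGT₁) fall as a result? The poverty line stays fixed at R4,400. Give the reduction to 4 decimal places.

Before: below the line — R550, R1,200, R1,300, R3,300, R3,750, R3,950; poverty gap index (FGT₁) = 0.311869.
After the R1,200 transfer: below the line — R1,750, R2,400, R2,500; poverty gap index (FGT₁) = 0.165404.
Reduction = 0.311869 − 0.165404 = 0.1465.

0.1465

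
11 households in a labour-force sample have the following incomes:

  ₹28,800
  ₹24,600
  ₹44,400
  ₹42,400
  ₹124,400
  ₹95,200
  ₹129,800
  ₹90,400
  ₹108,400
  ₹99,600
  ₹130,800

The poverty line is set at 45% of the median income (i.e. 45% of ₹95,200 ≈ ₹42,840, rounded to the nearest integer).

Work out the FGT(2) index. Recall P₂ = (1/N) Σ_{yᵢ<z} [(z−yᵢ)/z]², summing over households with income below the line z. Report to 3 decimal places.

0.026

Below the line: ₹24,600, ₹28,800, ₹42,400 (q = 3 of N = 11).
Shortfall ratios: (42840−24600)/42840 = 0.4258; (42840−28800)/42840 = 0.3277; (42840−42400)/42840 = 0.0103.
Squared: 0.1813; 0.1074; 0.0001.
Sum = 0.288794; P₂ = 0.288794 / 11 = 0.026.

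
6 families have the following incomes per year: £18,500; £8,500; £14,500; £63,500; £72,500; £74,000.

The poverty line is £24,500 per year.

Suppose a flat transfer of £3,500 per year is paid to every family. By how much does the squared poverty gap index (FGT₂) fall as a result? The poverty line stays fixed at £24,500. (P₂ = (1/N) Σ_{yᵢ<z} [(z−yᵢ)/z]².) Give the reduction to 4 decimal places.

Before: below the line — £8,500, £14,500, £18,500; squared poverty gap index (FGT₂) = 0.108844.
After the £3,500 transfer: below the line — £12,000, £18,000, £22,000; squared poverty gap index (FGT₂) = 0.056851.
Reduction = 0.108844 − 0.056851 = 0.0520.

0.0520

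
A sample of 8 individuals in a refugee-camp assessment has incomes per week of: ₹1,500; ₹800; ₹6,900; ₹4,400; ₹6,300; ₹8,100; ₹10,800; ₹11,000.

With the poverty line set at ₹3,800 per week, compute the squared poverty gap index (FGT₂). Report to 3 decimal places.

Poor units: ₹800, ₹1,500 (q = 2 of N = 8).
Normalized shortfalls: (3800−800)/3800 = 0.7895; (3800−1500)/3800 = 0.6053.
Squared: 0.6233; 0.3663.
Sum = 0.989612; P₂ = 0.989612 / 8 = 0.124.

0.124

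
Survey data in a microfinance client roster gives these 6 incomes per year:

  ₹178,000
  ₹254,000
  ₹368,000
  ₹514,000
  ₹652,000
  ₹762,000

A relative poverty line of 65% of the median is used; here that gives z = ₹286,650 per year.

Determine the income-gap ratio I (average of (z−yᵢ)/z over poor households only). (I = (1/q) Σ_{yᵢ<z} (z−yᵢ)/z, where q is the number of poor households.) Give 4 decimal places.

Incomes under z: ₹178,000, ₹254,000 (q = 2 of N = 6).
Shortfall ratios (z−y)/z: 0.3790, 0.1139; sum = 0.492936.
I averages over the q = 2 poor units only: 0.492936 / 2 = 0.2465.

0.2465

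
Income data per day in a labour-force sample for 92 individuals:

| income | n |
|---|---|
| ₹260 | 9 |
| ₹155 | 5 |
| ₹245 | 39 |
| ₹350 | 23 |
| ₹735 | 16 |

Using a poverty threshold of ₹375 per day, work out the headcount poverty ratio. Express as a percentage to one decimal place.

76 of the 92 individuals have income below ₹375.
H = 76/92 = 82.6%.

82.6%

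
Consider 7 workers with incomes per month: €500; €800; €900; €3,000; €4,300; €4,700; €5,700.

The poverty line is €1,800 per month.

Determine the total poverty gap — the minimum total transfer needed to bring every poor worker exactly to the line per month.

Below z: €500, €800, €900 (q = 3 of N = 7).
Individual gaps: 1800−500 = 1300; 1800−800 = 1000; 1800−900 = 900.
Aggregate gap = €3,200.

€3,200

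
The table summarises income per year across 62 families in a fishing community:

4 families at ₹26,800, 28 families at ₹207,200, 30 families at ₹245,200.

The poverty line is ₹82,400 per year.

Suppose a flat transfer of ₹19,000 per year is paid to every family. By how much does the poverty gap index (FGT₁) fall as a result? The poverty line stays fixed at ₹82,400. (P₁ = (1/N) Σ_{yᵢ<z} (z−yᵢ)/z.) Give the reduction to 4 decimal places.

Before: below the line — 4×₹26,800; poverty gap index (FGT₁) = 0.043533.
After the ₹19,000 transfer: below the line — 4×₹45,800; poverty gap index (FGT₁) = 0.028656.
Reduction = 0.043533 − 0.028656 = 0.0149.

0.0149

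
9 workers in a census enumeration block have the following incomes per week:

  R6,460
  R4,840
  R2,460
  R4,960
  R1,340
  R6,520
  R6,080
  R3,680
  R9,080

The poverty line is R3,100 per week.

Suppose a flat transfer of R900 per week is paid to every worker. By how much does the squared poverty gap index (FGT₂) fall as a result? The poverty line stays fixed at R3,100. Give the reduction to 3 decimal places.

Before: below the line — R1,340, R2,460; squared poverty gap index (FGT₂) = 0.04055.
After the R900 transfer: below the line — R2,240; squared poverty gap index (FGT₂) = 0.00855.
Reduction = 0.04055 − 0.00855 = 0.032.

0.032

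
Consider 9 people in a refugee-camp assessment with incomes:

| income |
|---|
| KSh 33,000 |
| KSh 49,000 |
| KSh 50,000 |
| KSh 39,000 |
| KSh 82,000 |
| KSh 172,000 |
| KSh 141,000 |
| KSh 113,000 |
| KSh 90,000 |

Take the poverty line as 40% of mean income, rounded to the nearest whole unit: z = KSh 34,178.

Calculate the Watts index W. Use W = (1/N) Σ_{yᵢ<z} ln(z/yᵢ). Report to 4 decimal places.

Poor units: KSh 33,000 (q = 1 of N = 9).
ln(z/y) terms: ln(34178/33000) = 0.0351.
W = 0.035075 / 9 = 0.0039.

0.0039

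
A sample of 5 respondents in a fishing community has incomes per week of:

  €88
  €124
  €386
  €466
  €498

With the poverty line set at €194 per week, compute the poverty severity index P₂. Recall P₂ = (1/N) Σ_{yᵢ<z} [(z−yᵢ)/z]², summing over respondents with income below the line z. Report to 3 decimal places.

Poor units: €88, €124 (q = 2 of N = 5).
Normalized shortfalls: (194−88)/194 = 0.5464; (194−124)/194 = 0.3608.
Squared: 0.2985; 0.1302.
Sum = 0.428738; P₂ = 0.428738 / 5 = 0.086.

0.086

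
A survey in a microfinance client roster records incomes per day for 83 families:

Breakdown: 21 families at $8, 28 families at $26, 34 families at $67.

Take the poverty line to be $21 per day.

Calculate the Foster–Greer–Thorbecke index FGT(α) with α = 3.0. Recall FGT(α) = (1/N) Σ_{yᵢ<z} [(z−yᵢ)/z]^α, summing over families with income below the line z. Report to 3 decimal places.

0.060

Below the line: 21×$8 (q = 21 of N = 83).
Shortfall ratios: (21−8)/21 = 0.6190 (×21).
Raised to α = 3.0: 0.23723 (×21).
Sum = 4.981859; FGT(3.0) = 4.981859 / 83 = 0.060.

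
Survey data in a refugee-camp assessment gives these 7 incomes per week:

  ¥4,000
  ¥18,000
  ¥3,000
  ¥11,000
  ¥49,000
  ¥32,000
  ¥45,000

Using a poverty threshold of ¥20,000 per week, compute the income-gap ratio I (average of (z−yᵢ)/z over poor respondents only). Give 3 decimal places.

0.550

Incomes under z: ¥3,000, ¥4,000, ¥11,000, ¥18,000 (q = 4 of N = 7).
Shortfall ratios (z−y)/z: 0.8500, 0.8000, 0.4500, 0.1000; sum = 2.200000.
I averages over the q = 4 poor units only: 2.200000 / 4 = 0.550.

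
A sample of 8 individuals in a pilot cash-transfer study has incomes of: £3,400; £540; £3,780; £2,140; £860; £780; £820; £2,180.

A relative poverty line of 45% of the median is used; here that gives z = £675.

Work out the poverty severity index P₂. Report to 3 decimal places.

Incomes under z: £540 (q = 1 of N = 8).
Shortfall ratios: (675−540)/675 = 0.2000.
Squared: 0.0400.
Sum = 0.040000; P₂ = 0.040000 / 8 = 0.005.

0.005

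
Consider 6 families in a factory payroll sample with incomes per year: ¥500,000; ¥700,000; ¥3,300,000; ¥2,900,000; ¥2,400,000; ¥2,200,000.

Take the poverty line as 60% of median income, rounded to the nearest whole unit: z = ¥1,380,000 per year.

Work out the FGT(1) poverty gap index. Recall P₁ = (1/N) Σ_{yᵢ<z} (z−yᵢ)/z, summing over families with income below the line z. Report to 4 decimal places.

Below z: ¥500,000, ¥700,000 (q = 2 of N = 6).
Shortfall ratios: (1380000−500000)/1380000 = 0.6377; (1380000−700000)/1380000 = 0.4928.
Σ = 1.130435. Dividing by the full population N = 6 gives P₁ = 0.1884.

0.1884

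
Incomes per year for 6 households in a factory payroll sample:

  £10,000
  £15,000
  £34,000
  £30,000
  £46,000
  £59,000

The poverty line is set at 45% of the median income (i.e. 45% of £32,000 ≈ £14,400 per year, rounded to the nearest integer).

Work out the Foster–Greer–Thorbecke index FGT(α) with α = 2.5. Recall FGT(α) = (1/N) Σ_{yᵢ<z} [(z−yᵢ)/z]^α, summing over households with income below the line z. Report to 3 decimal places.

0.009

Poor units: £10,000 (q = 1 of N = 6).
Shortfall ratios: (14400−10000)/14400 = 0.3056.
Raised to α = 2.5: 0.05161.
Sum = 0.051609; FGT(2.5) = 0.051609 / 6 = 0.009.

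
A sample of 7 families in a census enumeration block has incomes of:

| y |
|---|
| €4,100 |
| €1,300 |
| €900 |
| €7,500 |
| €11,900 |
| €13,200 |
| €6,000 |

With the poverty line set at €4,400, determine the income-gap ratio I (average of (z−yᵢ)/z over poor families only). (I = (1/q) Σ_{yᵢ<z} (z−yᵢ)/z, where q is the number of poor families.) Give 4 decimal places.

Below the line: €900, €1,300, €4,100 (q = 3 of N = 7).
Shortfall ratios (z−y)/z: 0.7955, 0.7045, 0.0682; sum = 1.568182.
The income-gap ratio divides by q (the poor only): 1.568182 / 3 = 0.5227.

0.5227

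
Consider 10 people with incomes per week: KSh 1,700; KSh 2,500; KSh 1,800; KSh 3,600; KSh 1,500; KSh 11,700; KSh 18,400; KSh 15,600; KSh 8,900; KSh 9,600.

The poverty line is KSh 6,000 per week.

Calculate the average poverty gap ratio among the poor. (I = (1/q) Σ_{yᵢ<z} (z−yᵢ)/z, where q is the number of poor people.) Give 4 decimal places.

0.6300

Below the line: KSh 1,500, KSh 1,700, KSh 1,800, KSh 2,500, KSh 3,600 (q = 5 of N = 10).
Shortfall ratios (z−y)/z: 0.7500, 0.7167, 0.7000, 0.5833, 0.4000; sum = 3.150000.
I averages over the q = 5 poor units only: 3.150000 / 5 = 0.6300.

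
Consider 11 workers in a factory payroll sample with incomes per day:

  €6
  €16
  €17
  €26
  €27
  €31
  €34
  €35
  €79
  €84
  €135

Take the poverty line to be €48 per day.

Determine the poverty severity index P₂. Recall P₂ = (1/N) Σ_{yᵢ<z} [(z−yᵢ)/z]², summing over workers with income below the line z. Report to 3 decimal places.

Poor units: €6, €16, €17, €26, €27, €31, €34, €35 (q = 8 of N = 11).
Shortfall ratios: (48−6)/48 = 0.8750; (48−16)/48 = 0.6667; (48−17)/48 = 0.6458; (48−26)/48 = 0.4583; (48−27)/48 = 0.4375; (48−31)/48 = 0.3542; (48−34)/48 = 0.2917; (48−35)/48 = 0.2708.
Squared: 0.7656; 0.4444; 0.4171; 0.2101; 0.1914; 0.1254; 0.0851; 0.0734.
Sum = 2.312500; P₂ = 2.312500 / 11 = 0.210.

0.210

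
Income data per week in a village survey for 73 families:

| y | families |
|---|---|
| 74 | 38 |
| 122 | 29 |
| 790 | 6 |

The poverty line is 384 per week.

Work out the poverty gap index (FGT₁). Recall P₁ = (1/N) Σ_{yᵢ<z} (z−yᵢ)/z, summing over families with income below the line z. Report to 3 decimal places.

Below z: 38×74, 29×122 (q = 67 of N = 73).
Relative gaps: (384−74)/384 = 0.8073 (×38); (384−122)/384 = 0.6823 (×29).
Sum of shortfalls = 50.463542; P₁ averages over all N: 50.463542 / 73 = 0.691.

0.691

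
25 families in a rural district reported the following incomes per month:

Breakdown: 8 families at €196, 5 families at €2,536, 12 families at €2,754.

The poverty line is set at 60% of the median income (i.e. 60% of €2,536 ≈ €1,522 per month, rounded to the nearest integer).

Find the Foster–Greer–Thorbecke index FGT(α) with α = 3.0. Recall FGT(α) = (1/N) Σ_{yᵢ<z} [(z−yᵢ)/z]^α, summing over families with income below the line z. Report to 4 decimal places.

Poor units: 8×€196 (q = 8 of N = 25).
Normalized shortfalls: (1522−196)/1522 = 0.8712 (×8).
Raised to α = 3.0: 0.66128 (×8).
Sum = 5.290255; FGT(3.0) = 5.290255 / 25 = 0.2116.

0.2116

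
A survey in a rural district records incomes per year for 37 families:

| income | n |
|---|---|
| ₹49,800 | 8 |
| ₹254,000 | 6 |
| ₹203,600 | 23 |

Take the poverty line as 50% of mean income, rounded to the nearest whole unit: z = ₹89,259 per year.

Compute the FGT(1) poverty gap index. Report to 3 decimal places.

Below z: 8×₹49,800 (q = 8 of N = 37).
Relative gaps: (89259−49800)/89259 = 0.4421 (×8).
Sum of shortfalls = 3.536585; P₁ averages over all N: 3.536585 / 37 = 0.096.

0.096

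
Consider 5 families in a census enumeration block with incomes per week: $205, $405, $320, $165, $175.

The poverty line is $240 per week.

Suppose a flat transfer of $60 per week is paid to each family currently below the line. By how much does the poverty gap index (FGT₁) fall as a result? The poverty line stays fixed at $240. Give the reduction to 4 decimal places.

Before: below the line — $165, $175, $205; poverty gap index (FGT₁) = 0.145833.
After the $60 transfer: below the line — $225, $235; poverty gap index (FGT₁) = 0.016667.
Reduction = 0.145833 − 0.016667 = 0.1292.

0.1292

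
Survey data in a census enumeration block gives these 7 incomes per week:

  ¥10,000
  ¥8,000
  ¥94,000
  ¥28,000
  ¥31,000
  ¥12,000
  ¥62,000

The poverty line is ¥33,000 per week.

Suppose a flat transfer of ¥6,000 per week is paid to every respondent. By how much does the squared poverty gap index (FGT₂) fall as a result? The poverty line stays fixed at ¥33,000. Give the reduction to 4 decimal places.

0.0983

Before: below the line — ¥8,000, ¥10,000, ¥12,000, ¥28,000, ¥31,000; squared poverty gap index (FGT₂) = 0.213039.
After the ¥6,000 transfer: below the line — ¥14,000, ¥16,000, ¥18,000; squared poverty gap index (FGT₂) = 0.114784.
Reduction = 0.213039 − 0.114784 = 0.0983.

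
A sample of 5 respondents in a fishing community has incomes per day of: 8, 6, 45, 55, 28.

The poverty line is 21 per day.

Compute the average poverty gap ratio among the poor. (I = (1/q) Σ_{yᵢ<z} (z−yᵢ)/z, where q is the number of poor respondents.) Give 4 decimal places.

0.6667

Poor units: 6, 8 (q = 2 of N = 5).
Shortfall ratios (z−y)/z: 0.7143, 0.6190; sum = 1.333333.
I averages over the q = 2 poor units only: 1.333333 / 2 = 0.6667.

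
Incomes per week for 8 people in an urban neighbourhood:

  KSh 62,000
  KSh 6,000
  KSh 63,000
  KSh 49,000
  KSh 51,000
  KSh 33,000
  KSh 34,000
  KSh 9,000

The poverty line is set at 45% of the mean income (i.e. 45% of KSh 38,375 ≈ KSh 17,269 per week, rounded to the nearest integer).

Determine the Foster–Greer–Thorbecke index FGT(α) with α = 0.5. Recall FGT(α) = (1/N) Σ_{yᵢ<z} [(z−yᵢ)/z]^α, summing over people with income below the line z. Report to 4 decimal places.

Below z: KSh 6,000, KSh 9,000 (q = 2 of N = 8).
Relative gaps: (17269−6000)/17269 = 0.6526; (17269−9000)/17269 = 0.4788.
Raised to α = 0.5: 0.80781; 0.69198.
Sum = 1.499789; FGT(0.5) = 1.499789 / 8 = 0.1875.

0.1875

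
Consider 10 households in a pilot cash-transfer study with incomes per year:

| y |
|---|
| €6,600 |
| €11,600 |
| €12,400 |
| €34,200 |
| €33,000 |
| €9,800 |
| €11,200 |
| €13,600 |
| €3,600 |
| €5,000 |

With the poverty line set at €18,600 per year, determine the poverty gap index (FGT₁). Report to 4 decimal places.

Poor units: €3,600, €5,000, €6,600, €9,800, €11,200, €11,600, €12,400, €13,600 (q = 8 of N = 10).
Shortfall ratios: (18600−3600)/18600 = 0.8065; (18600−5000)/18600 = 0.7312; (18600−6600)/18600 = 0.6452; (18600−9800)/18600 = 0.4731; (18600−11200)/18600 = 0.3978; (18600−11600)/18600 = 0.3763; (18600−12400)/18600 = 0.3333; (18600−13600)/18600 = 0.2688.
Σ = 4.032258. Dividing by the full population N = 10 gives P₁ = 0.4032.

0.4032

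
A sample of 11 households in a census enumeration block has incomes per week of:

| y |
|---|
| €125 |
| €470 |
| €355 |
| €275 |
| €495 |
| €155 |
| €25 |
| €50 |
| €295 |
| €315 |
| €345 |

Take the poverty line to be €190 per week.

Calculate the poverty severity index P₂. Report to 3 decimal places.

0.132

Below the line: €25, €50, €125, €155 (q = 4 of N = 11).
Shortfall ratios: (190−25)/190 = 0.8684; (190−50)/190 = 0.7368; (190−125)/190 = 0.3421; (190−155)/190 = 0.1842.
Squared: 0.7542; 0.5429; 0.1170; 0.0339.
Sum = 1.448061; P₂ = 1.448061 / 11 = 0.132.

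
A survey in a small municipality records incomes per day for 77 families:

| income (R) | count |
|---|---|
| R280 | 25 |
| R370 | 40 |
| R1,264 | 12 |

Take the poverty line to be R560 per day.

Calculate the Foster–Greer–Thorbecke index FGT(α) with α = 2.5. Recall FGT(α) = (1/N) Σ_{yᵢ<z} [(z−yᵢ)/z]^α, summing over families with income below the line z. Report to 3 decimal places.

Poor units: 25×R280, 40×R370 (q = 65 of N = 77).
Shortfall ratios: (560−280)/560 = 0.5000 (×25); (560−370)/560 = 0.3393 (×40).
Raised to α = 2.5: 0.17678 (×25); 0.06705 (×40).
Sum = 7.101511; FGT(2.5) = 7.101511 / 77 = 0.092.

0.092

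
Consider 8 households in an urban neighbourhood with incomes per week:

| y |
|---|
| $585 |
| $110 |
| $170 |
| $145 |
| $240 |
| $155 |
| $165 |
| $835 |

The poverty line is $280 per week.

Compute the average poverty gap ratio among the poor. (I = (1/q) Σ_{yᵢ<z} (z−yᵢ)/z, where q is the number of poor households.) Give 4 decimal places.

Poor units: $110, $145, $155, $165, $170, $240 (q = 6 of N = 8).
Shortfall ratios (z−y)/z: 0.6071, 0.4821, 0.4464, 0.4107, 0.3929, 0.1429; sum = 2.482143.
I averages over the q = 6 poor units only: 2.482143 / 6 = 0.4137.

0.4137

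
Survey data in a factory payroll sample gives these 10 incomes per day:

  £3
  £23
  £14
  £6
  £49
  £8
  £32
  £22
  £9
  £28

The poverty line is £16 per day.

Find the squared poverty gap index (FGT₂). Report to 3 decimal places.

0.151

Below the line: £3, £6, £8, £9, £14 (q = 5 of N = 10).
Shortfall ratios: (16−3)/16 = 0.8125; (16−6)/16 = 0.6250; (16−8)/16 = 0.5000; (16−9)/16 = 0.4375; (16−14)/16 = 0.1250.
Squared: 0.6602; 0.3906; 0.2500; 0.1914; 0.0156.
Sum = 1.507812; P₂ = 1.507812 / 10 = 0.151.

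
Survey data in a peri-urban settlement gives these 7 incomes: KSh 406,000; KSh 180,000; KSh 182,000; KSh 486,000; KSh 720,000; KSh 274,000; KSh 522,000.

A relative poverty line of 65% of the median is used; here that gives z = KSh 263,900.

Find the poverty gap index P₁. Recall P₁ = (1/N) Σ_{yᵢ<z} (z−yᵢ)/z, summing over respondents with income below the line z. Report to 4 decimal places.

0.0898

Below the line: KSh 180,000, KSh 182,000 (q = 2 of N = 7).
Gap ratios (z−y)/z: (263900−180000)/263900 = 0.3179; (263900−182000)/263900 = 0.3103.
Σ = 0.628268. Dividing by the full population N = 7 gives P₁ = 0.0898.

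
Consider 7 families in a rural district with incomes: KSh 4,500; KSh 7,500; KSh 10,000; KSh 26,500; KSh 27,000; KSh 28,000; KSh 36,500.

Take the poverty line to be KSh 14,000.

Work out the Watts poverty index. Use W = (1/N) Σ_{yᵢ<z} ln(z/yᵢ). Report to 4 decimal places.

0.2994

Poor units: KSh 4,500, KSh 7,500, KSh 10,000 (q = 3 of N = 7).
Log gaps: ln(14000/4500) = 1.1350; ln(14000/7500) = 0.6242; ln(14000/10000) = 0.3365.
W = 2.095606 / 7 = 0.2994.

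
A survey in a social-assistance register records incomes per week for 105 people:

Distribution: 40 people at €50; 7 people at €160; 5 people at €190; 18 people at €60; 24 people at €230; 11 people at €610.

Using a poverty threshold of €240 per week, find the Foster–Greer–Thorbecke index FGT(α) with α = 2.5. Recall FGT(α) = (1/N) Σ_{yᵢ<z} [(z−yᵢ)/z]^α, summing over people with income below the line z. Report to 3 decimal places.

0.301

Below z: 40×€50, 18×€60, 7×€160, 5×€190, 24×€230 (q = 94 of N = 105).
Normalized shortfalls: (240−50)/240 = 0.7917 (×40); (240−60)/240 = 0.7500 (×18); (240−160)/240 = 0.3333 (×7); (240−190)/240 = 0.2083 (×5); (240−230)/240 = 0.0417 (×24).
Raised to α = 2.5: 0.55764 (×40); 0.48714 (×18); 0.06415 (×7); 0.01981 (×5); 0.00035 (×24).
Sum = 31.630817; FGT(2.5) = 31.630817 / 105 = 0.301.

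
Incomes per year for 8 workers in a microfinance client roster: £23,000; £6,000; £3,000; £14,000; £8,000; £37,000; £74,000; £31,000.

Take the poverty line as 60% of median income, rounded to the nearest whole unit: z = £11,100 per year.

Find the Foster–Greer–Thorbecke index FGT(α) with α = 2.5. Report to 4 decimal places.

Below z: £3,000, £6,000, £8,000 (q = 3 of N = 8).
Shortfall ratios: (11100−3000)/11100 = 0.7297; (11100−6000)/11100 = 0.4595; (11100−8000)/11100 = 0.2793.
Raised to α = 2.5: 0.45489; 0.14309; 0.04122.
Sum = 0.639200; FGT(2.5) = 0.639200 / 8 = 0.0799.

0.0799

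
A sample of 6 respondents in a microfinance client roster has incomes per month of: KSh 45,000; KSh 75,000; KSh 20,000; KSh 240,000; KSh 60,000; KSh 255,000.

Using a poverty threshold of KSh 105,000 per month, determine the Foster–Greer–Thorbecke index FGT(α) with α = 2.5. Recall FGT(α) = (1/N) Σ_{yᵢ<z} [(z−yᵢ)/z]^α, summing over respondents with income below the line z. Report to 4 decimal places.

Poor units: KSh 20,000, KSh 45,000, KSh 60,000, KSh 75,000 (q = 4 of N = 6).
Shortfall ratios: (105000−20000)/105000 = 0.8095; (105000−45000)/105000 = 0.5714; (105000−60000)/105000 = 0.4286; (105000−75000)/105000 = 0.2857.
Raised to α = 2.5: 0.58962; 0.24683; 0.12024; 0.04363.
Sum = 1.000333; FGT(2.5) = 1.000333 / 6 = 0.1667.

0.1667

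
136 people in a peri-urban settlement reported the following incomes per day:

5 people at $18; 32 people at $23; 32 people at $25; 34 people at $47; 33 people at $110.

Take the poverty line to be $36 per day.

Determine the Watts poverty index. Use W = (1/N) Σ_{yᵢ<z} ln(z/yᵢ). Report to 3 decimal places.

Poor units: 5×$18, 32×$23, 32×$25 (q = 69 of N = 136).
Log shortfalls: ln(36/18) = 0.6931 (×5); ln(36/23) = 0.4480 (×32); ln(36/25) = 0.3646 (×32).
W = 29.471107 / 136 = 0.217.

0.217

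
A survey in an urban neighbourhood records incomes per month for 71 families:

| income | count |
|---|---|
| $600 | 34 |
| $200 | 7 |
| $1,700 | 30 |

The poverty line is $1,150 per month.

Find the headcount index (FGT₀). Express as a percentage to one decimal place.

41 of the 71 families have income below $1,150.
H = 41/71 = 57.7%.

57.7%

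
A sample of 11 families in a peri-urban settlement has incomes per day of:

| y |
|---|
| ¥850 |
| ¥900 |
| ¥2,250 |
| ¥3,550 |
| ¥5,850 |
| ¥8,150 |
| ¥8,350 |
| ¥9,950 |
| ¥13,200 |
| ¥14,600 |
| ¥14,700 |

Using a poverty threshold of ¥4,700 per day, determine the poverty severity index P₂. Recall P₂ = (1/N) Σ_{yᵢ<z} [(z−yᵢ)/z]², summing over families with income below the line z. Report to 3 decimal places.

Incomes under z: ¥850, ¥900, ¥2,250, ¥3,550 (q = 4 of N = 11).
Shortfall ratios: (4700−850)/4700 = 0.8191; (4700−900)/4700 = 0.8085; (4700−2250)/4700 = 0.5213; (4700−3550)/4700 = 0.2447.
Squared: 0.6710; 0.6537; 0.2717; 0.0599.
Sum = 1.656292; P₂ = 1.656292 / 11 = 0.151.

0.151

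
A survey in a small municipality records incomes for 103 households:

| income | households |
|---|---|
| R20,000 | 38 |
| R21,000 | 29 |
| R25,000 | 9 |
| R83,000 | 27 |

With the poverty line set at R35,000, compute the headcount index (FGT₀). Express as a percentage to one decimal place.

76 of the 103 households have income below R35,000.
H = 76/103 = 73.8%.

73.8%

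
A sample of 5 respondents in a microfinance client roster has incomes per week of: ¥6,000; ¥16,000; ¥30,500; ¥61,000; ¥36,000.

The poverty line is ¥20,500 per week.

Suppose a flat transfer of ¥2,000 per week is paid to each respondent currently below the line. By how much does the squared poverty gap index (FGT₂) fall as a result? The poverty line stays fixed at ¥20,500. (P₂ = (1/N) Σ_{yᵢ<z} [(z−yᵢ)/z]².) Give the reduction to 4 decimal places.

0.0324

Before: below the line — ¥6,000, ¥16,000; squared poverty gap index (FGT₂) = 0.109697.
After the ¥2,000 transfer: below the line — ¥8,000, ¥18,000; squared poverty gap index (FGT₂) = 0.077335.
Reduction = 0.109697 − 0.077335 = 0.0324.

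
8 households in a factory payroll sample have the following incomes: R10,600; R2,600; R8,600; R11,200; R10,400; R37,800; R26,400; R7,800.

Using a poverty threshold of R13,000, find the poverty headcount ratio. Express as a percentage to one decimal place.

6 of the 8 households have income below R13,000.
H = 6/8 = 75.0%.

75.0%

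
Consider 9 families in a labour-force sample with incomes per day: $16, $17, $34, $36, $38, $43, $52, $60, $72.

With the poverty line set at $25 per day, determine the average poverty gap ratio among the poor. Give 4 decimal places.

Below the line: $16, $17 (q = 2 of N = 9).
Shortfall ratios (z−y)/z: 0.3600, 0.3200; sum = 0.680000.
The income-gap ratio divides by q (the poor only): 0.680000 / 2 = 0.3400.

0.3400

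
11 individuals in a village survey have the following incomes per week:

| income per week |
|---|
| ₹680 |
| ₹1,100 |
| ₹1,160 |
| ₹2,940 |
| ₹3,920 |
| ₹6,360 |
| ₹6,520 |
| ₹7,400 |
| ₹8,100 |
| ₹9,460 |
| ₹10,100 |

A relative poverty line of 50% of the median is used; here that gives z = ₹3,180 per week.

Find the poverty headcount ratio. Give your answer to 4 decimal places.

4 of the 11 individuals have income below ₹3,180.
H = 4/11 = 0.3636.

0.3636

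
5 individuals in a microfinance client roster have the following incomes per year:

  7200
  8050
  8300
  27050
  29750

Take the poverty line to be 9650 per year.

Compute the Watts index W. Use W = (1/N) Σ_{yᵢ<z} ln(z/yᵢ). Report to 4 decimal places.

0.1250

Poor units: 7200, 8050, 8300 (q = 3 of N = 5).
Log gaps: ln(9650/7200) = 0.2929; ln(9650/8050) = 0.1813; ln(9650/8300) = 0.1507.
W = 0.624865 / 5 = 0.1250.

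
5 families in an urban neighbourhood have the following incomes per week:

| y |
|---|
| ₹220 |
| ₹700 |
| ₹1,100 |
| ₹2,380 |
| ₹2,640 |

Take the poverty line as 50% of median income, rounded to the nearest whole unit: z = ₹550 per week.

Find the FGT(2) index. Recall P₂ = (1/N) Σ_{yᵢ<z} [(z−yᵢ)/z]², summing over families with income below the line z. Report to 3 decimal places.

0.072

Incomes under z: ₹220 (q = 1 of N = 5).
Gap ratios (z−y)/z: (550−220)/550 = 0.6000.
Squared: 0.3600.
Sum = 0.360000; P₂ = 0.360000 / 5 = 0.072.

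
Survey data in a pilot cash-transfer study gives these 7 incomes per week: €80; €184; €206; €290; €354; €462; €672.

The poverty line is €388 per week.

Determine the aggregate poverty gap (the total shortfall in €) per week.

Below the line: €80, €184, €206, €290, €354 (q = 5 of N = 7).
Individual gaps: 388−80 = 308; 388−184 = 204; 388−206 = 182; 388−290 = 98; 388−354 = 34.
Aggregate gap = €826.

€826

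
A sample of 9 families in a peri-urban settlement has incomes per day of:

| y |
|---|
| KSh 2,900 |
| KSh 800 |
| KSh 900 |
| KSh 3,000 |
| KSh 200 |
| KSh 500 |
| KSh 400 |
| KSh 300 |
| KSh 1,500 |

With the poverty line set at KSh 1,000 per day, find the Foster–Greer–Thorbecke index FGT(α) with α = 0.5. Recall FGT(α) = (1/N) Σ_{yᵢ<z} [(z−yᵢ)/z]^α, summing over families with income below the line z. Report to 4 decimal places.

Incomes under z: KSh 200, KSh 300, KSh 400, KSh 500, KSh 800, KSh 900 (q = 6 of N = 9).
Gap ratios (z−y)/z: (1000−200)/1000 = 0.8000; (1000−300)/1000 = 0.7000; (1000−400)/1000 = 0.6000; (1000−500)/1000 = 0.5000; (1000−800)/1000 = 0.2000; (1000−900)/1000 = 0.1000.
Raised to α = 0.5: 0.89443; 0.83666; 0.77460; 0.70711; 0.44721; 0.31623.
Sum = 3.976232; FGT(0.5) = 3.976232 / 9 = 0.4418.

0.4418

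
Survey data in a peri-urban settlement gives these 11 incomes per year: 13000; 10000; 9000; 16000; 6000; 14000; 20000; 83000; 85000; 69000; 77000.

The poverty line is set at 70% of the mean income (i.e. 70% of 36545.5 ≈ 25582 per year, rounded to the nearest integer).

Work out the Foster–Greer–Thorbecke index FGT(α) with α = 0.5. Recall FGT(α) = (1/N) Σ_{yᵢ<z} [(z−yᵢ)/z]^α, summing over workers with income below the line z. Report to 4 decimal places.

0.4467

Poor units: 6000, 9000, 10000, 13000, 14000, 16000, 20000 (q = 7 of N = 11).
Normalized shortfalls: (25582−6000)/25582 = 0.7655; (25582−9000)/25582 = 0.6482; (25582−10000)/25582 = 0.6091; (25582−13000)/25582 = 0.4918; (25582−14000)/25582 = 0.4527; (25582−16000)/25582 = 0.3746; (25582−20000)/25582 = 0.2182.
Raised to α = 0.5: 0.87491; 0.80510; 0.78045; 0.70131; 0.67286; 0.61201; 0.46712.
Sum = 4.913755; FGT(0.5) = 4.913755 / 11 = 0.4467.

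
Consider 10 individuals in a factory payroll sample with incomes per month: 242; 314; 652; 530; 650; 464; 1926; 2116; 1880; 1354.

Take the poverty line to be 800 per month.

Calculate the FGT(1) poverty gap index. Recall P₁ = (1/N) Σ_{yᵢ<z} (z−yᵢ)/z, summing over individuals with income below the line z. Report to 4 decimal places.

Below the line: 242, 314, 464, 530, 650, 652 (q = 6 of N = 10).
Shortfall ratios: (800−242)/800 = 0.6975; (800−314)/800 = 0.6075; (800−464)/800 = 0.4200; (800−530)/800 = 0.3375; (800−650)/800 = 0.1875; (800−652)/800 = 0.1850.
Sum of shortfalls = 2.435000; P₁ averages over all N: 2.435000 / 10 = 0.2435.

0.2435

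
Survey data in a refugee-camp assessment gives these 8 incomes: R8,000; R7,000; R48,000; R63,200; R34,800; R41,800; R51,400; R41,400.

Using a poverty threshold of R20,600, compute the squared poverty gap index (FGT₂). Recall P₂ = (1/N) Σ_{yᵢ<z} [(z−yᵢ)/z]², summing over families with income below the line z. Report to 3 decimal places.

Below z: R7,000, R8,000 (q = 2 of N = 8).
Gap ratios (z−y)/z: (20600−7000)/20600 = 0.6602; (20600−8000)/20600 = 0.6117.
Squared: 0.4359; 0.3741.
Sum = 0.809973; P₂ = 0.809973 / 8 = 0.101.

0.101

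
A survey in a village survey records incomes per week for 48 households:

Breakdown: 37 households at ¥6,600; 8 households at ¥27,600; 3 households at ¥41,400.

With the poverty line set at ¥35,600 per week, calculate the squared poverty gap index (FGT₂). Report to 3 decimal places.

Below the line: 37×¥6,600, 8×¥27,600 (q = 45 of N = 48).
Relative gaps: (35600−6600)/35600 = 0.8146 (×37); (35600−27600)/35600 = 0.2247 (×8).
Squared: 0.6636 (×37); 0.0505 (×8).
Sum = 24.956603; P₂ = 24.956603 / 48 = 0.520.

0.520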